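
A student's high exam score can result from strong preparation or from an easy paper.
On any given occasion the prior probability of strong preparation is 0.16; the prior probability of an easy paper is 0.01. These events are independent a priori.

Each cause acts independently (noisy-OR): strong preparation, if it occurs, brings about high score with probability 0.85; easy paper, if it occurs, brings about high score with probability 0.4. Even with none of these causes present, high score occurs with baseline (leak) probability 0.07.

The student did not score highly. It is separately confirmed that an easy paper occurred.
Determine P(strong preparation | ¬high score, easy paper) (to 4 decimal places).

P(strong preparation | ¬high score, easy paper) ≈ 0.0278

Under noisy-OR, P(high score | causes) = 1 − (1−0.07)·∏(1−qᵢ) over the active causes.
Numerator (weight on configurations with strong preparation): 0.0837*0.16 = 0.013392
The normalizing constant is 0.558*0.84 + 0.0837*0.16 = 0.482112
Posterior = 0.013392 / 0.482112 ≈ 0.0278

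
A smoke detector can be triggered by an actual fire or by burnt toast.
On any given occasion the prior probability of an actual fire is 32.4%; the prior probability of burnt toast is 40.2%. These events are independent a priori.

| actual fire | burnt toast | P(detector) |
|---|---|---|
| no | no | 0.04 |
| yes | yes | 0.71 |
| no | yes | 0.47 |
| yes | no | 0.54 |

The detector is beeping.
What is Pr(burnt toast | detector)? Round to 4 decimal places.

Pr(burnt toast | detector) ≈ 0.6458

P(detector) = 0.04*0.676*0.598 + 0.47*0.676*0.402 + 0.54*0.324*0.598 + 0.71*0.324*0.402 = 0.016170 + 0.127723 + 0.104626 + 0.092476 = 0.340995
Of this, 0.220199 comes from 0.127723 + 0.092476 (the burnt toast=true cases).
Hence the posterior is 0.220199/0.340995 ≈ 0.6458.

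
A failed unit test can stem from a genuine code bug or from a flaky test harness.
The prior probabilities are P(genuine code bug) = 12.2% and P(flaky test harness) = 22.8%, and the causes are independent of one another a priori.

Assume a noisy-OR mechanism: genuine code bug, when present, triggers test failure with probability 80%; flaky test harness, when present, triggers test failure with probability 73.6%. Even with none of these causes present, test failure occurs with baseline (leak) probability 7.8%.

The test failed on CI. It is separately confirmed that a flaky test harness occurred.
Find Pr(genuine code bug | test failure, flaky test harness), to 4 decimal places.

Under noisy-OR, P(test failure | causes) = 1 − (1−0.078)·∏(1−qᵢ) over the active causes.
Sum P(test failure|·) weighted by the priors over both values of genuine code bug:
  P(test failure | flaky test harness) = 0.756592*0.878 + 0.951318*0.122
        = 0.664288 + 0.116061 = 0.780349
The terms with genuine code bug present sum to 0.116061, so
  P(genuine code bug | test failure, flaky test harness) = 0.116061 / 0.780349 ≈ 0.1487

Pr(genuine code bug | test failure, flaky test harness) ≈ 0.1487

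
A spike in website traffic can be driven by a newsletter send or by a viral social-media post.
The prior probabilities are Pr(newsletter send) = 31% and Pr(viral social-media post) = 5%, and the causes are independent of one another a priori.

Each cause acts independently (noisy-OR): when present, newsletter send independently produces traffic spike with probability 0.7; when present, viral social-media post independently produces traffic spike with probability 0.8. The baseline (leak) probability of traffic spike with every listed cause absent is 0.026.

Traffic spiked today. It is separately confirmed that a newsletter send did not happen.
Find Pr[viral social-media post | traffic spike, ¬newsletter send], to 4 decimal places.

Pr[viral social-media post | traffic spike, ¬newsletter send] ≈ 0.6198

Under noisy-OR, P(traffic spike | causes) = 1 − (1−0.026)·∏(1−qᵢ) over the active causes.
P(traffic spike | ¬newsletter send) = 0.026×0.95 + 0.8052×0.05 = 0.024700 + 0.040260 = 0.064960
The viral social-media post-present share is 0.8052×0.05 = 0.040260.
P(viral social-media post | traffic spike, ¬newsletter send) = 0.040260 / 0.064960 ≈ 0.6198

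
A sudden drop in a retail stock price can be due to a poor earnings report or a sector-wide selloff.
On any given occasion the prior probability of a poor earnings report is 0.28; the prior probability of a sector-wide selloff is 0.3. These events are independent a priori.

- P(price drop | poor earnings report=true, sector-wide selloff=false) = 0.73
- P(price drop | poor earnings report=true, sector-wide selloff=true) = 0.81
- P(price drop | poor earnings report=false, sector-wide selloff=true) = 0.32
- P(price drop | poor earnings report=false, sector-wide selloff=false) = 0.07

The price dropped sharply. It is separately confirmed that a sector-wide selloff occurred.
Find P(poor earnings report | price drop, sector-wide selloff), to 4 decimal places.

P(poor earnings report | price drop, sector-wide selloff) ≈ 0.4961

P(price drop | sector-wide selloff) = 0.32*0.72 + 0.81*0.28 = 0.230400 + 0.226800 = 0.457200
Restricting to configurations with poor earnings report present: 0.81*0.28 = 0.226800.
So P(poor earnings report | price drop, sector-wide selloff) = 0.226800/0.457200 ≈ 0.4961.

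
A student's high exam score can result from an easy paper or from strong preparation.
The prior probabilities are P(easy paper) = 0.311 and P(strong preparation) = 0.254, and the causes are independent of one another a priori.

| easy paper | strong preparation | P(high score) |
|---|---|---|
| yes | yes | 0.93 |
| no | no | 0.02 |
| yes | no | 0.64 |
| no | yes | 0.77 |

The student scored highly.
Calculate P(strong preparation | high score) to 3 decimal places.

P(strong preparation | high score) ≈ 0.567

By total probability over the 4 (easy paper, strong preparation) configurations:
  P(high score) = 0.02*0.689*0.746 + 0.77*0.689*0.254 + 0.64*0.311*0.746 + 0.93*0.311*0.254
        = 0.010280 + 0.134755 + 0.148484 + 0.073464 = 0.366983
Keeping only the strong preparation-present terms gives 0.208219, so
  P(strong preparation | high score) = 0.208219 / 0.366983 ≈ 0.567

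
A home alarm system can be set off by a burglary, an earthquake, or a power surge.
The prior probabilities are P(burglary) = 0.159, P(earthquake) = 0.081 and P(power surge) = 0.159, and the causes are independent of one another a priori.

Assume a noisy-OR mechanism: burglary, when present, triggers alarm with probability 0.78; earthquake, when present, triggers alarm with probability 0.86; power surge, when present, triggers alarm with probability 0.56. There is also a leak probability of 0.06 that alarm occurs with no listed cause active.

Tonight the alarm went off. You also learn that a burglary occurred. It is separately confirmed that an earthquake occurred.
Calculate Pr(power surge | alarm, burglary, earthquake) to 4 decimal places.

Pr(power surge | alarm, burglary, earthquake) ≈ 0.1612

Under noisy-OR, P(alarm | causes) = 1 − (1−0.06)·∏(1−qᵢ) over the active causes.
Sum P(alarm|·) weighted by the priors over both values of power surge:
  P(alarm | burglary, earthquake) = 0.971048*0.841 + 0.987261*0.159
        = 0.816651 + 0.156974 = 0.973625
Keeping only the power surge-present terms gives 0.156974, so
  P(power surge | alarm, burglary, earthquake) = 0.156974 / 0.973625 ≈ 0.1612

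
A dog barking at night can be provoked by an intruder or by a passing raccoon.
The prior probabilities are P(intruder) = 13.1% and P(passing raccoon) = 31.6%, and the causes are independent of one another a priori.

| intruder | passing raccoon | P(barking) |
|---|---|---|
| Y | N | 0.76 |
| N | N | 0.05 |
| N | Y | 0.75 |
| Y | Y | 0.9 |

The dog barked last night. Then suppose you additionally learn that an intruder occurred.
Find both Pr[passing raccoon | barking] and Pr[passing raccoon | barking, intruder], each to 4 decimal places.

Pr[passing raccoon | barking] ≈ 0.7132; Pr[passing raccoon | barking, intruder] ≈ 0.3536

P(barking) = 0.05*0.869*0.684 + 0.75*0.869*0.316 + 0.76*0.131*0.684 + 0.9*0.131*0.316 = 0.029720 + 0.205953 + 0.068099 + 0.037256 = 0.341028
The passing raccoon-present share is 0.205953 + 0.037256 = 0.243209.
P(passing raccoon | barking) = 0.243209 / 0.341028 ≈ 0.7132

Now condition on the additional information:
Weight on passing raccoon=true, given the evidence: 0.9*0.316 = 0.284400
The normalizing constant is 0.76*0.684 + 0.9*0.316 = 0.804240
Posterior = 0.284400 / 0.804240 ≈ 0.3536
Conditioning on intruder lowers the posterior on passing raccoon: the classic explaining-away effect in a common-effect structure.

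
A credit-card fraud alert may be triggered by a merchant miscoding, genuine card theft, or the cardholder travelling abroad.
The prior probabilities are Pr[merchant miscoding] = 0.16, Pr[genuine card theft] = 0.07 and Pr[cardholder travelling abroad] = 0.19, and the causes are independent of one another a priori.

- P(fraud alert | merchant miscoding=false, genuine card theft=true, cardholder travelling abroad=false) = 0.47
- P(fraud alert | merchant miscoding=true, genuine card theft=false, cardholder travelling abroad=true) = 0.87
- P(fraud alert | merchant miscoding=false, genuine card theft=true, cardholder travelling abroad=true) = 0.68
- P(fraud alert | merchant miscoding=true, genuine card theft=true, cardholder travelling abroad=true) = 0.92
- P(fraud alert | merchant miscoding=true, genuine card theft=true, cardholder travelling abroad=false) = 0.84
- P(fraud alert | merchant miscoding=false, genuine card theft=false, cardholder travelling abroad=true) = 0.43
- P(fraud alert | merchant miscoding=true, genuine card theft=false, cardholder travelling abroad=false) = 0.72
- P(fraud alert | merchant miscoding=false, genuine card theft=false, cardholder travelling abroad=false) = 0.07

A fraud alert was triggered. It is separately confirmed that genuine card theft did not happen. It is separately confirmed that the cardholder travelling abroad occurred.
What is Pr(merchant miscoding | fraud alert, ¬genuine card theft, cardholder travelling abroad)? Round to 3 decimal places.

Enumerate both values of merchant miscoding and weight by the priors:
  P(fraud alert | ¬genuine card theft, cardholder travelling abroad) = 0.43×0.84 + 0.87×0.16
        = 0.361200 + 0.139200 = 0.500400
Configurations with merchant miscoding contribute 0.139200, so
  P(merchant miscoding | fraud alert, ¬genuine card theft, cardholder travelling abroad) = 0.139200 / 0.500400 ≈ 0.278

Pr(merchant miscoding | fraud alert, ¬genuine card theft, cardholder travelling abroad) ≈ 0.278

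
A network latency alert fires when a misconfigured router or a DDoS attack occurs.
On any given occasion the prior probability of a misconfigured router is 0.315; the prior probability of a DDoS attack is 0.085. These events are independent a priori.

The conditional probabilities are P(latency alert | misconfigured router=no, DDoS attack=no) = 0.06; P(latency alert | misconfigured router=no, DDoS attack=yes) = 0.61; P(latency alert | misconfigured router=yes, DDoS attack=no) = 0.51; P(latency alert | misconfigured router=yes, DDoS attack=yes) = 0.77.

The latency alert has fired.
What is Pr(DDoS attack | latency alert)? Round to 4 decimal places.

Pr(DDoS attack | latency alert) ≈ 0.2332

Sum P(latency alert|·) weighted by the priors over the 4 (misconfigured router, DDoS attack) configurations:
  P(latency alert) = 0.06·0.685·0.915 + 0.61·0.685·0.085 + 0.51·0.315·0.915 + 0.77·0.315·0.085
        = 0.037607 + 0.035517 + 0.146995 + 0.020617 = 0.240736
The terms with DDoS attack present sum to 0.056134, so
  P(DDoS attack | latency alert) = 0.056134 / 0.240736 ≈ 0.2332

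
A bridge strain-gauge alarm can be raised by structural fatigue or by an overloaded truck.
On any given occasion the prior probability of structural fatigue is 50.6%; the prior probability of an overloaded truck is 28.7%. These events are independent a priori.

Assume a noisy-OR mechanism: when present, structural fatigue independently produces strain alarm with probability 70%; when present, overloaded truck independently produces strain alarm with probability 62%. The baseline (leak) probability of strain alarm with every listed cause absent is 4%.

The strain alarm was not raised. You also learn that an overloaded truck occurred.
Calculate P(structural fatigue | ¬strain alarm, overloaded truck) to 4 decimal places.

Under noisy-OR, P(strain alarm | causes) = 1 − (1−0.04)·∏(1−qᵢ) over the active causes.
Weight on structural fatigue=true, given the evidence: 0.10944×0.506 = 0.055377
Denominator P(¬strain alarm | overloaded truck): 0.3648×0.494 + 0.10944×0.506 = 0.235588
P(structural fatigue | ¬strain alarm, overloaded truck) = 0.055377/0.235588 ≈ 0.2351

P(structural fatigue | ¬strain alarm, overloaded truck) ≈ 0.2351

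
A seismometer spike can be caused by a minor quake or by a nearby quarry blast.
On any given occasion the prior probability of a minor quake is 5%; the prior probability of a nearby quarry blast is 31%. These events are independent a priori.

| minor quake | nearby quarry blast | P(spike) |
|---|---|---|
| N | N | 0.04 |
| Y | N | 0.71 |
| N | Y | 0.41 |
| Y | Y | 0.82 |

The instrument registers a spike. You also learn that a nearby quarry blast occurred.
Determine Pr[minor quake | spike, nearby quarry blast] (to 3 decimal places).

Pr[minor quake | spike, nearby quarry blast] ≈ 0.095

Weight on minor quake=true, given the evidence: 0.82*0.05 = 0.041000
The normalizing constant is 0.41*0.95 + 0.82*0.05 = 0.430500
P(minor quake | spike, nearby quarry blast) = 0.041000/0.430500 ≈ 0.095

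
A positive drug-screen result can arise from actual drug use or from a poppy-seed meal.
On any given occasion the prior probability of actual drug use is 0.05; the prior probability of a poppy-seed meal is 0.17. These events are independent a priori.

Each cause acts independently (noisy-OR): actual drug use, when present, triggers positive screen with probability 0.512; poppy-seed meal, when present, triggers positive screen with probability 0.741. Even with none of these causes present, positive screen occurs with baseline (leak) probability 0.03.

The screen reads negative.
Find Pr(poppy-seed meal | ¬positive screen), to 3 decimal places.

Under noisy-OR, P(positive screen | causes) = 1 − (1−0.03)·∏(1−qᵢ) over the active causes.
Enumerate the 4 (actual drug use, poppy-seed meal) configurations and weight by the priors:
  P(¬positive screen) = 0.97*0.95*0.83 + 0.25123*0.95*0.17 + 0.47336*0.05*0.83 + 0.1226*0.05*0.17
        = 0.764845 + 0.040574 + 0.019644 + 0.001042 = 0.826105
The terms with poppy-seed meal present sum to 0.041616, so
  P(poppy-seed meal | ¬positive screen) = 0.041616 / 0.826105 ≈ 0.050

Pr(poppy-seed meal | ¬positive screen) ≈ 0.050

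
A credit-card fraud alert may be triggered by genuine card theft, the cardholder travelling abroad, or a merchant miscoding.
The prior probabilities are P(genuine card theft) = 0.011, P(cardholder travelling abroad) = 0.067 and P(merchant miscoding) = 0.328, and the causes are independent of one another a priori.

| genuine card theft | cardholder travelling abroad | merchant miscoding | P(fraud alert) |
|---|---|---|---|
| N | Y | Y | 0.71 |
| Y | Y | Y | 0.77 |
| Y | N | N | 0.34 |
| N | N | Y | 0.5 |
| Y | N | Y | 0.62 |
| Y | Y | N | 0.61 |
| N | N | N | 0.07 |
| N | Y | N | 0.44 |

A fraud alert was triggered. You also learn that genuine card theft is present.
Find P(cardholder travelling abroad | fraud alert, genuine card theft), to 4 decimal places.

P(cardholder travelling abroad | fraud alert, genuine card theft) ≈ 0.0992

By total probability over the 4 (cardholder travelling abroad, merchant miscoding) configurations:
  P(fraud alert | genuine card theft) = 0.34·0.933·0.672 + 0.62·0.933·0.328 + 0.61·0.067·0.672 + 0.77·0.067·0.328
        = 0.213172 + 0.189735 + 0.027465 + 0.016922 = 0.447294
Keeping only the cardholder travelling abroad-present terms gives 0.044387, so
  P(cardholder travelling abroad | fraud alert, genuine card theft) = 0.044387 / 0.447294 ≈ 0.0992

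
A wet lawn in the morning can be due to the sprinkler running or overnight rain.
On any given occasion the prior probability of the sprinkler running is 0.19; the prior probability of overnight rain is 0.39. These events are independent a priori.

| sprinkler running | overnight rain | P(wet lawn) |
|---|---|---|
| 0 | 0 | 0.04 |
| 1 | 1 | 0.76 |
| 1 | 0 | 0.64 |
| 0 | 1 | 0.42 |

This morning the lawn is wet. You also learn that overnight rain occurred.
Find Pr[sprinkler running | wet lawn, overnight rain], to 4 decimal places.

Weight on sprinkler running=true, given the evidence: 0.76×0.19 = 0.144400
Denominator P(wet lawn | overnight rain): 0.42×0.81 + 0.76×0.19 = 0.484600
Posterior = 0.144400 / 0.484600 ≈ 0.2980

Pr[sprinkler running | wet lawn, overnight rain] ≈ 0.2980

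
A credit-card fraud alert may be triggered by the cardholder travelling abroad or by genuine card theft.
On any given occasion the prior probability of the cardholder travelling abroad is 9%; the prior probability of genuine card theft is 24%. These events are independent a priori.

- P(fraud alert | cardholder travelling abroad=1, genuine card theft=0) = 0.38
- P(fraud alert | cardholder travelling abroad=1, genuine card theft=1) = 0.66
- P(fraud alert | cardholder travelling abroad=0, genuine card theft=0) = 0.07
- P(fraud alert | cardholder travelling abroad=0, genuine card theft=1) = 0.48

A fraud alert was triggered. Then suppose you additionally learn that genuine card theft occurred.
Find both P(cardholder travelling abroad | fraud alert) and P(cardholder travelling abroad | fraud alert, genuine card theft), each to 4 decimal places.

P(cardholder travelling abroad | fraud alert) ≈ 0.2080; P(cardholder travelling abroad | fraud alert, genuine card theft) ≈ 0.1197

By total probability over the 4 (cardholder travelling abroad, genuine card theft) configurations:
  P(fraud alert) = 0.07×0.91×0.76 + 0.48×0.91×0.24 + 0.38×0.09×0.76 + 0.66×0.09×0.24
        = 0.048412 + 0.104832 + 0.025992 + 0.014256 = 0.193492
Keeping only the cardholder travelling abroad-present terms gives 0.040248, so
  P(cardholder travelling abroad | fraud alert) = 0.040248 / 0.193492 ≈ 0.2080

With the extra evidence:
For the numerator, keep only cardholder travelling abroad=true terms: 0.66·0.09 = 0.059400
Normalizer over all consistent configurations: 0.48·0.91 + 0.66·0.09 = 0.496200
P(cardholder travelling abroad | fraud alert, genuine card theft) = 0.059400/0.496200 ≈ 0.1197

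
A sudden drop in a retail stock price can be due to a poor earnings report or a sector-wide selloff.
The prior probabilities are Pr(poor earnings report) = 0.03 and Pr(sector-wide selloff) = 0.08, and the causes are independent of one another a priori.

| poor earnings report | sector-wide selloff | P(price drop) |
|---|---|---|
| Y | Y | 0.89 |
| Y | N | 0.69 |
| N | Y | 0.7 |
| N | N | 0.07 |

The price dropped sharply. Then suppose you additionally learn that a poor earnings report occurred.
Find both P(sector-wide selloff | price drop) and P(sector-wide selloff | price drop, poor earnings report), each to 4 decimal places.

Sum P(price drop|·) weighted by the priors over the 4 (poor earnings report, sector-wide selloff) configurations:
  P(price drop) = 0.07·0.97·0.92 + 0.7·0.97·0.08 + 0.69·0.03·0.92 + 0.89·0.03·0.08
        = 0.062468 + 0.054320 + 0.019044 + 0.002136 = 0.137968
Configurations with sector-wide selloff contribute 0.056456, so
  P(sector-wide selloff | price drop) = 0.056456 / 0.137968 ≈ 0.4092

With the extra evidence:
P(price drop | poor earnings report) = 0.69·0.92 + 0.89·0.08 = 0.634800 + 0.071200 = 0.706000
Restricting to configurations with sector-wide selloff present: 0.89·0.08 = 0.071200.
P(sector-wide selloff | price drop, poor earnings report) = 0.071200 / 0.706000 ≈ 0.1008

P(sector-wide selloff | price drop) ≈ 0.4092; P(sector-wide selloff | price drop, poor earnings report) ≈ 0.1008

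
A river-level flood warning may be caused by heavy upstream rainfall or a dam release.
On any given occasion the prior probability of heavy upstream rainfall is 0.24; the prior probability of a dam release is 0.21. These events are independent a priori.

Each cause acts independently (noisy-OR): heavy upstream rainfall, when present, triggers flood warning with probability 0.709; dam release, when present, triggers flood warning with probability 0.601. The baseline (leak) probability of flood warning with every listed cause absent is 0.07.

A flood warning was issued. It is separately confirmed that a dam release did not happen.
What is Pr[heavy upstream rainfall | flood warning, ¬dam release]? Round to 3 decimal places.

Under noisy-OR, P(flood warning | causes) = 1 − (1−0.07)·∏(1−qᵢ) over the active causes.
By total probability over both values of heavy upstream rainfall:
  P(flood warning | ¬dam release) = 0.07·0.76 + 0.72937·0.24
        = 0.053200 + 0.175049 = 0.228249
Keeping only the heavy upstream rainfall-present terms gives 0.175049, so
  P(heavy upstream rainfall | flood warning, ¬dam release) = 0.175049 / 0.228249 ≈ 0.767

Pr[heavy upstream rainfall | flood warning, ¬dam release] ≈ 0.767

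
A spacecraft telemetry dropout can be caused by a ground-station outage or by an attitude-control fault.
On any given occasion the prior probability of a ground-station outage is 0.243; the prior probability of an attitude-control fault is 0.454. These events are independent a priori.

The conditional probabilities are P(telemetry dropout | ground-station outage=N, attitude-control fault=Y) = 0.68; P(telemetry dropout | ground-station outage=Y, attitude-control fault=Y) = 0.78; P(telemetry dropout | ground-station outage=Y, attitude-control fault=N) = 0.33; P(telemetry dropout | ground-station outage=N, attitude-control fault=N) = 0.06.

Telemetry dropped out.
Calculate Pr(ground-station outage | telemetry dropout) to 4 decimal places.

Pr(ground-station outage | telemetry dropout) ≈ 0.3343

Weight on ground-station outage=true, given the evidence: 0.043784 + 0.086051 = 0.129835
Denominator P(telemetry dropout): 0.06·0.757·0.546 + 0.68·0.757·0.454 + 0.33·0.243·0.546 + 0.78·0.243·0.454 = 0.388335
Posterior = 0.129835 / 0.388335 ≈ 0.3343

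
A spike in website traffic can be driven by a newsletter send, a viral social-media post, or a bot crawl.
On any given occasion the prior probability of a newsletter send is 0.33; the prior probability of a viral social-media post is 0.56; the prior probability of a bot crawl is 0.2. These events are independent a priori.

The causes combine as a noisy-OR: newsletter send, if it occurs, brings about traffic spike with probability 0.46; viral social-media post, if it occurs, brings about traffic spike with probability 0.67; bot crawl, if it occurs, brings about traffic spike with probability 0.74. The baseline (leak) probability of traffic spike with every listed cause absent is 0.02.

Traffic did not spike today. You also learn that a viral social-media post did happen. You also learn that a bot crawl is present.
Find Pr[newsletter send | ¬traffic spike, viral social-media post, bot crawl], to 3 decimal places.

Under noisy-OR, P(traffic spike | causes) = 1 − (1−0.02)·∏(1−qᵢ) over the active causes.
Numerator (weight on configurations with newsletter send): 0.045405·0.33 = 0.014984
The normalizing constant is 0.084084·0.67 + 0.045405·0.33 = 0.071320
P(newsletter send | ¬traffic spike, viral social-media post, bot crawl) = 0.014984/0.071320 ≈ 0.210

Pr[newsletter send | ¬traffic spike, viral social-media post, bot crawl] ≈ 0.210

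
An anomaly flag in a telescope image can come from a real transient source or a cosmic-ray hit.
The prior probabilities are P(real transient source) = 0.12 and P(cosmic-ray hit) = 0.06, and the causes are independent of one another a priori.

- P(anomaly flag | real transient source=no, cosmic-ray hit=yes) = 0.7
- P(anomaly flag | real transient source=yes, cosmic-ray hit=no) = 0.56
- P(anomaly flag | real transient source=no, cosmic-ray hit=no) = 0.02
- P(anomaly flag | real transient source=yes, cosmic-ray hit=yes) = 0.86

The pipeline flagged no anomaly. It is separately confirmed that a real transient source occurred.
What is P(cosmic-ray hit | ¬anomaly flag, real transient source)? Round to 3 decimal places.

P(¬anomaly flag | real transient source) = 0.44×0.94 + 0.14×0.06 = 0.413600 + 0.008400 = 0.422000
The cosmic-ray hit-present share is 0.14×0.06 = 0.008400.
P(cosmic-ray hit | ¬anomaly flag, real transient source) = 0.008400 / 0.422000 ≈ 0.020

P(cosmic-ray hit | ¬anomaly flag, real transient source) ≈ 0.020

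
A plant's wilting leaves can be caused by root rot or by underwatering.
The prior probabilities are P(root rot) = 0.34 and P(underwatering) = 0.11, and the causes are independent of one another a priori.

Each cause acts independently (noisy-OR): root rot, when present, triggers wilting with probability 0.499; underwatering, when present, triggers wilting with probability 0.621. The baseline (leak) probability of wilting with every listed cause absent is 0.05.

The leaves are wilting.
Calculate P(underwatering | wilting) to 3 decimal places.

Under noisy-OR, P(wilting | causes) = 1 − (1−0.05)·∏(1−qᵢ) over the active causes.
Numerator (weight on configurations with underwatering): 0.046460 + 0.030654 = 0.077114
Normalizer over all consistent configurations: 0.05·0.66·0.89 + 0.63995·0.66·0.11 + 0.52405·0.34·0.89 + 0.819615·0.34·0.11 = 0.265062
Posterior = 0.077114 / 0.265062 ≈ 0.291

P(underwatering | wilting) ≈ 0.291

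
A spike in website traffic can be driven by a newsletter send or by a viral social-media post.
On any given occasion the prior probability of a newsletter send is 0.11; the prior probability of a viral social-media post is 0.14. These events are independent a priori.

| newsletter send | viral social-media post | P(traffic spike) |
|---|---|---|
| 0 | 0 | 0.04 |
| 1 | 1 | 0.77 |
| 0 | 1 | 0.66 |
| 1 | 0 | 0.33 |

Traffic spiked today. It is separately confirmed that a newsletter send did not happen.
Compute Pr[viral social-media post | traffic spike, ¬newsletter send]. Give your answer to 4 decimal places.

Pr[viral social-media post | traffic spike, ¬newsletter send] ≈ 0.7287

P(traffic spike | ¬newsletter send) = 0.04*0.86 + 0.66*0.14 = 0.034400 + 0.092400 = 0.126800
Of this, 0.092400 comes from 0.66*0.14 (the viral social-media post=true cases).
P(viral social-media post | traffic spike, ¬newsletter send) = 0.092400 / 0.126800 ≈ 0.7287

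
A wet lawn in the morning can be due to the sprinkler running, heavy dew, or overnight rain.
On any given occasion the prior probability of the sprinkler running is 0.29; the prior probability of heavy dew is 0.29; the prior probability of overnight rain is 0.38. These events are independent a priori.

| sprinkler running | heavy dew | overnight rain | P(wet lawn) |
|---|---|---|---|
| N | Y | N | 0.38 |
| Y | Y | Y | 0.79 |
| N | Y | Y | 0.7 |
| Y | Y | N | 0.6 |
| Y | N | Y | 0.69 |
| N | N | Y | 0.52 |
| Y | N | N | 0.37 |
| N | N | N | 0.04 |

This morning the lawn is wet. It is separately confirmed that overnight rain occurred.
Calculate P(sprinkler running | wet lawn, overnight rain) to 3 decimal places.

P(sprinkler running | wet lawn, overnight rain) ≈ 0.339

P(wet lawn | overnight rain) = 0.52·0.71·0.71 + 0.7·0.71·0.29 + 0.69·0.29·0.71 + 0.79·0.29·0.29 = 0.262132 + 0.144130 + 0.142071 + 0.066439 = 0.614772
Of this, 0.208510 comes from 0.142071 + 0.066439 (the sprinkler running=true cases).
P(sprinkler running | wet lawn, overnight rain) = 0.208510 / 0.614772 ≈ 0.339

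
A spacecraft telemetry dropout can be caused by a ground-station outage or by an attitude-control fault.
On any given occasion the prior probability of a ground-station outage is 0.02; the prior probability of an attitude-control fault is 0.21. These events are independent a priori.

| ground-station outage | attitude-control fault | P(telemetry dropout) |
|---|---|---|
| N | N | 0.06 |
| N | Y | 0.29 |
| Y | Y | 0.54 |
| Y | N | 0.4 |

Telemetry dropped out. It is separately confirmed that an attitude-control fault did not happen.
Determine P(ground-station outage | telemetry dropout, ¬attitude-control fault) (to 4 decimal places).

P(ground-station outage | telemetry dropout, ¬attitude-control fault) ≈ 0.1198

P(telemetry dropout | ¬attitude-control fault) = 0.06×0.98 + 0.4×0.02 = 0.058800 + 0.008000 = 0.066800
Of this, 0.008000 comes from 0.4×0.02 (the ground-station outage=true cases).
Hence the posterior is 0.008000/0.066800 ≈ 0.1198.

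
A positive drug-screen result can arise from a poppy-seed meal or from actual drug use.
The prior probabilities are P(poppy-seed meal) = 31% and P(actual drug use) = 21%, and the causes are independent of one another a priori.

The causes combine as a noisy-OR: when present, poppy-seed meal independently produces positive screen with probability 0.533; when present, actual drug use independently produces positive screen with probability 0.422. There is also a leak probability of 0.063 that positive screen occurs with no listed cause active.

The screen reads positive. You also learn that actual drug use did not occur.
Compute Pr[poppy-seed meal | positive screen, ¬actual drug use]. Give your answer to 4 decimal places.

Under noisy-OR, P(positive screen | causes) = 1 − (1−0.063)·∏(1−qᵢ) over the active causes.
Weight on poppy-seed meal=true, given the evidence: 0.562421*0.31 = 0.174351
Normalizer over all consistent configurations: 0.063*0.69 + 0.562421*0.31 = 0.217821
P(poppy-seed meal | positive screen, ¬actual drug use) = 0.174351/0.217821 ≈ 0.8004

Pr[poppy-seed meal | positive screen, ¬actual drug use] ≈ 0.8004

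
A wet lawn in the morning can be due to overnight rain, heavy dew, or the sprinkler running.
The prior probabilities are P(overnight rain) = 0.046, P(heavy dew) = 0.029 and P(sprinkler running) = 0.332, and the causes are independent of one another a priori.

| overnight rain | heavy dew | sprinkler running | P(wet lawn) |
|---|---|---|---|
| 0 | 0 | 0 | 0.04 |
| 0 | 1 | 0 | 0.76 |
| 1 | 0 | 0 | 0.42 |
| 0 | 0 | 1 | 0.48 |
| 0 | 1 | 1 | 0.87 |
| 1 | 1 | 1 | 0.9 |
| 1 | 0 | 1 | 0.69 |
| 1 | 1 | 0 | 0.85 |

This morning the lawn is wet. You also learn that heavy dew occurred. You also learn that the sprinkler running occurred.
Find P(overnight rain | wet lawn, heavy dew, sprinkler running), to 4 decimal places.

By total probability over both values of overnight rain:
  P(wet lawn | heavy dew, sprinkler running) = 0.87·0.954 + 0.9·0.046
        = 0.829980 + 0.041400 = 0.871380
The terms with overnight rain present sum to 0.041400, so
  P(overnight rain | wet lawn, heavy dew, sprinkler running) = 0.041400 / 0.871380 ≈ 0.0475

P(overnight rain | wet lawn, heavy dew, sprinkler running) ≈ 0.0475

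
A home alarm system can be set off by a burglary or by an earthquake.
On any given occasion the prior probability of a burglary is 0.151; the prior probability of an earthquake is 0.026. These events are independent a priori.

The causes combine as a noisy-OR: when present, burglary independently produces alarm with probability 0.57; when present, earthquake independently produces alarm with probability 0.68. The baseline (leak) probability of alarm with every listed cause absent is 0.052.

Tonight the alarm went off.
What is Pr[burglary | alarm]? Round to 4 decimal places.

Pr[burglary | alarm] ≈ 0.6080

Under noisy-OR, P(alarm | causes) = 1 − (1−0.052)·∏(1−qᵢ) over the active causes.
P(alarm) = 0.052*0.849*0.974 + 0.69664*0.849*0.026 + 0.59236*0.151*0.974 + 0.869555*0.151*0.026 = 0.043000 + 0.015378 + 0.087121 + 0.003414 = 0.148913
The burglary-present share is 0.087121 + 0.003414 = 0.090535.
P(burglary | alarm) = 0.090535 / 0.148913 ≈ 0.6080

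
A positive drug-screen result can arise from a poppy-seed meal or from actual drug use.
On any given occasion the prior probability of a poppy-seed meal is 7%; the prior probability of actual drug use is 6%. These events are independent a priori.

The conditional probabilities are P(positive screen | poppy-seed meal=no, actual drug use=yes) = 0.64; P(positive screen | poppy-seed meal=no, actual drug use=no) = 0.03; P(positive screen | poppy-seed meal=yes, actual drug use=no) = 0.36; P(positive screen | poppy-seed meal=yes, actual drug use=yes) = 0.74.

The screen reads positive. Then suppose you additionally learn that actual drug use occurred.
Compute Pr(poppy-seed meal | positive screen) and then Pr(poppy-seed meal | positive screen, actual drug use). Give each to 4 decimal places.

Enumerate the 4 (poppy-seed meal, actual drug use) configurations and weight by the priors:
  P(positive screen) = 0.03·0.93·0.94 + 0.64·0.93·0.06 + 0.36·0.07·0.94 + 0.74·0.07·0.06
        = 0.026226 + 0.035712 + 0.023688 + 0.003108 = 0.088734
The terms with poppy-seed meal present sum to 0.026796, so
  P(poppy-seed meal | positive screen) = 0.026796 / 0.088734 ≈ 0.3020

Now condition on the additional information:
Sum P(positive screen|·) weighted by the priors over both values of poppy-seed meal:
  P(positive screen | actual drug use) = 0.64×0.93 + 0.74×0.07
        = 0.595200 + 0.051800 = 0.647000
The terms with poppy-seed meal present sum to 0.051800, so
  P(poppy-seed meal | positive screen, actual drug use) = 0.051800 / 0.647000 ≈ 0.0801
Conditioning on actual drug use lowers the posterior on poppy-seed meal: the classic explaining-away effect in a common-effect structure.

Pr(poppy-seed meal | positive screen) ≈ 0.3020; Pr(poppy-seed meal | positive screen, actual drug use) ≈ 0.0801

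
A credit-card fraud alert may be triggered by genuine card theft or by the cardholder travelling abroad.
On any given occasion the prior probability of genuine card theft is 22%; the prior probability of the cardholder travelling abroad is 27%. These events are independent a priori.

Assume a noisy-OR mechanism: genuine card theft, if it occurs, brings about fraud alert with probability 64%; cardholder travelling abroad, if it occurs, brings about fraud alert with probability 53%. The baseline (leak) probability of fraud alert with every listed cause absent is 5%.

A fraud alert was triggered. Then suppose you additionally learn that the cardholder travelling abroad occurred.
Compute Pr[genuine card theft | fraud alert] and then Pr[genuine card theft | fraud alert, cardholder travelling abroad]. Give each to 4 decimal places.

Under noisy-OR, P(fraud alert | causes) = 1 − (1−0.05)·∏(1−qᵢ) over the active causes.
For the numerator, keep only genuine card theft=true terms: 0.105675 + 0.049852 = 0.155527
Denominator P(fraud alert): 0.05×0.78×0.73 + 0.5535×0.78×0.27 + 0.658×0.22×0.73 + 0.83926×0.22×0.27 = 0.300564
Posterior = 0.155527 / 0.300564 ≈ 0.5175

With the extra evidence:
P(fraud alert | cardholder travelling abroad) = 0.5535*0.78 + 0.83926*0.22 = 0.431730 + 0.184637 = 0.616367
The genuine card theft-present share is 0.83926*0.22 = 0.184637.
So P(genuine card theft | fraud alert, cardholder travelling abroad) = 0.184637/0.616367 ≈ 0.2996.
Conditioning on cardholder travelling abroad lowers the posterior on genuine card theft: the classic explaining-away effect in a common-effect structure.

Pr[genuine card theft | fraud alert] ≈ 0.5175; Pr[genuine card theft | fraud alert, cardholder travelling abroad] ≈ 0.2996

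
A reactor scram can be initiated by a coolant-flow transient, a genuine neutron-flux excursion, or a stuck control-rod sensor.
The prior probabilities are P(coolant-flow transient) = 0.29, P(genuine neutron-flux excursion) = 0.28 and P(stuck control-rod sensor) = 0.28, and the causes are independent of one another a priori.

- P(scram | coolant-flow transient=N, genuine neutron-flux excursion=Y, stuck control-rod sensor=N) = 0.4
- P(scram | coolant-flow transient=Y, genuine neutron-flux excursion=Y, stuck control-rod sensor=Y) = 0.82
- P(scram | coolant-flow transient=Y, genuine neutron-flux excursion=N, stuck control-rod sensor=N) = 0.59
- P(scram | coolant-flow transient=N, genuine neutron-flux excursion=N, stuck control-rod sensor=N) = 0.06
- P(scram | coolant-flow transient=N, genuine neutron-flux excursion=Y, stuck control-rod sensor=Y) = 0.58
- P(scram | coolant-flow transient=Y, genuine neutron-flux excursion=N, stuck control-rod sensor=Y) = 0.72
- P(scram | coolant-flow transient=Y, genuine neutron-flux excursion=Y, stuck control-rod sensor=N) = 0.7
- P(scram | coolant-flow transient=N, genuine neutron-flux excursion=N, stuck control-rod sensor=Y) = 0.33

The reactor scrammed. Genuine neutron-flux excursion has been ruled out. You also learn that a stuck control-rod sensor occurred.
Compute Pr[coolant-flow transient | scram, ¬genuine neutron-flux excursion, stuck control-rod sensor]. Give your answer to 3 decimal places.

P(scram | ¬genuine neutron-flux excursion, stuck control-rod sensor) = 0.33*0.71 + 0.72*0.29 = 0.234300 + 0.208800 = 0.443100
Restricting to configurations with coolant-flow transient present: 0.72*0.29 = 0.208800.
P(coolant-flow transient | scram, ¬genuine neutron-flux excursion, stuck control-rod sensor) = 0.208800 / 0.443100 ≈ 0.471

Pr[coolant-flow transient | scram, ¬genuine neutron-flux excursion, stuck control-rod sensor] ≈ 0.471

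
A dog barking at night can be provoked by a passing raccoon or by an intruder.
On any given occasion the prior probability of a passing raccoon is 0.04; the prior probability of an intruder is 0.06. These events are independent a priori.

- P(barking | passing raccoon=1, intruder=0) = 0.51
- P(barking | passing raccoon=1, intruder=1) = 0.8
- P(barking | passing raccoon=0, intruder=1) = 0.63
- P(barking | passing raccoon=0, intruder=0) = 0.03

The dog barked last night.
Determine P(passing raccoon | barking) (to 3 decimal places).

P(barking) = 0.03×0.96×0.94 + 0.63×0.96×0.06 + 0.51×0.04×0.94 + 0.8×0.04×0.06 = 0.027072 + 0.036288 + 0.019176 + 0.001920 = 0.084456
Of this, 0.021096 comes from 0.019176 + 0.001920 (the passing raccoon=true cases).
P(passing raccoon | barking) = 0.021096 / 0.084456 ≈ 0.250

P(passing raccoon | barking) ≈ 0.250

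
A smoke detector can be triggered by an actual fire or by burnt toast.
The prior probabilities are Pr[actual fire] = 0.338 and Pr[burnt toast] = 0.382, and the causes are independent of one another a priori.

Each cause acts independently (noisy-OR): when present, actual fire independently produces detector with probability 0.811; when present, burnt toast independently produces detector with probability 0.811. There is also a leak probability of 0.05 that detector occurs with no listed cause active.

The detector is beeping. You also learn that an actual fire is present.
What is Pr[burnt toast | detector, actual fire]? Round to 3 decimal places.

Pr[burnt toast | detector, actual fire] ≈ 0.421

Under noisy-OR, P(detector | causes) = 1 − (1−0.05)·∏(1−qᵢ) over the active causes.
Numerator (weight on configurations with burnt toast): 0.966065×0.382 = 0.369037
Normalizer over all consistent configurations: 0.82045×0.618 + 0.966065×0.382 = 0.876075
P(burnt toast | detector, actual fire) = 0.369037/0.876075 ≈ 0.421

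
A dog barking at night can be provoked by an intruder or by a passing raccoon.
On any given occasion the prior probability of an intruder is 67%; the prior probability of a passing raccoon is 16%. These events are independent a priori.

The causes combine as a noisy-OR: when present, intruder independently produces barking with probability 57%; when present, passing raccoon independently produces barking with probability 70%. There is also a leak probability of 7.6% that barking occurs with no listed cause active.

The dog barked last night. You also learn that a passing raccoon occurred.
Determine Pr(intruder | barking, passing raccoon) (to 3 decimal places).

Under noisy-OR, P(barking | causes) = 1 − (1−0.076)·∏(1−qᵢ) over the active causes.
For the numerator, keep only intruder=true terms: 0.880804*0.67 = 0.590139
Denominator P(barking | passing raccoon): 0.7228*0.33 + 0.880804*0.67 = 0.828663
P(intruder | barking, passing raccoon) = 0.590139/0.828663 ≈ 0.712

Pr(intruder | barking, passing raccoon) ≈ 0.712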